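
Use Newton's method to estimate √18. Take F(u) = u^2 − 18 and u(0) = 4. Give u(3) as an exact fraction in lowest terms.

665857/156944

F'(u) = 2u.
F(4) = −2, F'(4) = 8, so u(1) = 4 − (−2)/8 = 17/4.
F(17/4) = 1/16, F'(17/4) = 17/2, so u(2) = (17/4) − (1/16)/(17/2) = 577/136.
F(577/136) = 1/18496, F'(577/136) = 577/68, so u(3) = (577/136) − (1/18496)/(577/68) = 665857/156944.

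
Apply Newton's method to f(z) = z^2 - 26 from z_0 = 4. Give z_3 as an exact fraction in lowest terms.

1468273/287952

f'(z) = 2z.
f(4) = -10, f'(4) = 8, so z_1 = 4 - (-10)/8 = 21/4.
f(21/4) = 25/16, f'(21/4) = 21/2, so z_2 = (21/4) - (25/16)/(21/2) = 857/168.
f(857/168) = 625/28224, f'(857/168) = 857/84, so z_3 = (857/168) - (625/28224)/(857/84) = 1468273/287952.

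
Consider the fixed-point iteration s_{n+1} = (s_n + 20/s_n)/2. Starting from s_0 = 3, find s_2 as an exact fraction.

1561/348

s_1 = (3 + 20/3)/2 = 29/6.
s_2 = (29/6 + 20/(29/6))/2 = 1561/348.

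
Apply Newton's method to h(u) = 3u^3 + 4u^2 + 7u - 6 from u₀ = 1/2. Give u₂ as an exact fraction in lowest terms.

318935/549292

h'(u) = 9u^2 + 8u + 7.
h(1/2) = -9/8, h'(1/2) = 53/4, so u₁ = (1/2) - (-9/8)/(53/4) = 31/53.
h(31/53) = 9396/148877, h'(31/53) = 41456/2809, so u₂ = (31/53) - (9396/148877)/(41456/2809) = 318935/549292.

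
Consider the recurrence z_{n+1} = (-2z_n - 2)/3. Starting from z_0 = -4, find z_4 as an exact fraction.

z_1 = (-2·(-4) - 2)/3 = 2.
z_2 = (-2·2 - 2)/3 = -2.
z_3 = (-2·(-2) - 2)/3 = 2/3.
z_4 = (-2·(2/3) - 2)/3 = -10/9.

-10/9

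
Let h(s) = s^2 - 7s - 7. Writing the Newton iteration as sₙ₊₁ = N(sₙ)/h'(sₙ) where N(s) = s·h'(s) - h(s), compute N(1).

8

h'(s) = 2s - 7.
N(s) = s·h'(s) - h(s) = s·(2s - 7) - (s^2 - 7s - 7) = s^2 + 7.
N(1) = 8.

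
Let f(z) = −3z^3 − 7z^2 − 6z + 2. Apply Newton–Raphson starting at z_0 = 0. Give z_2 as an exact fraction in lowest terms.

9/35

f'(z) = −9z^2 − 14z − 6.
f(0) = 2, f'(0) = −6, so z_1 = 0 − 2/(−6) = 1/3.
f(1/3) = −8/9, f'(1/3) = −35/3, so z_2 = (1/3) − (−8/9)/(−35/3) = 9/35.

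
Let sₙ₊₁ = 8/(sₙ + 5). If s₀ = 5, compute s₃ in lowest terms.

232/185

s₁ = 8/(5 + 5) = 4/5.
s₂ = 8/(4/5 + 5) = 40/29.
s₃ = 8/(40/29 + 5) = 232/185.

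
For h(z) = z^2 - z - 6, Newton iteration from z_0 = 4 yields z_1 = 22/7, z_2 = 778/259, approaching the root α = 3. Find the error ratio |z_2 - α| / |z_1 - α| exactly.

1/37

z_1 - α = 22/7 - 3 = 1/7, so |z_1 - α| = 1/7.
z_2 - α = 778/259 - 3 = 1/259, so |z_2 - α| = 1/259.
Ratio = (1/259) / (1/7) = 1/37.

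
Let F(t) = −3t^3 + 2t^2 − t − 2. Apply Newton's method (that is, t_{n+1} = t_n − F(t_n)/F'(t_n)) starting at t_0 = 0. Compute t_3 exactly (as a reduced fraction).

−551894/641115

F'(t) = −9t^2 + 4t − 1.
F(0) = −2, F'(0) = −1, so t_1 = 0 − (−2)/(−1) = −2.
F(−2) = 32, F'(−2) = −45, so t_2 = (−2) − 32/(−45) = −58/45.
F(−58/45) = 274432/30375, F'(−58/45) = −1583/75, so t_3 = (−58/45) − (274432/30375)/(−1583/75) = −551894/641115.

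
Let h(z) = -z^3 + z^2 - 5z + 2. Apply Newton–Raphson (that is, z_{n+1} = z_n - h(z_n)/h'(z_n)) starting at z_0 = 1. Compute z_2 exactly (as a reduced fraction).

h'(z) = -3z^2 + 2z - 5.
h(1) = -3, h'(1) = -6, so z_1 = 1 - (-3)/(-6) = 1/2.
h(1/2) = -3/8, h'(1/2) = -19/4, so z_2 = (1/2) - (-3/8)/(-19/4) = 8/19.

8/19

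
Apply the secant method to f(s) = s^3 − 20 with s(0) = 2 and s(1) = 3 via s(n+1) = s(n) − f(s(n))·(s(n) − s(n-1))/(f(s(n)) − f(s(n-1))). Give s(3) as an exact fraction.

23270/8599

f(2) = −12, f(3) = 7. s(2) = 3 − 7·(3 − 2)/(7 − (−12)) = 50/19.
f(3) = 7, f(50/19) = −12180/6859. s(3) = (50/19) − (−12180/6859)·((50/19) − 3)/((−12180/6859) − 7) = 23270/8599.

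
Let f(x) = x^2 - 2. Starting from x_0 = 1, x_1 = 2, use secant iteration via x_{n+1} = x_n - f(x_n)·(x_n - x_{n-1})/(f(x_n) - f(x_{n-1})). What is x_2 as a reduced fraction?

f(1) = -1, f(2) = 2. x_2 = 2 - 2·(2 - 1)/(2 - (-1)) = 4/3.

4/3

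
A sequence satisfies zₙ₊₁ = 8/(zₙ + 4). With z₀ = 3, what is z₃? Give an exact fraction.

z₁ = 8/(3 + 4) = 8/7.
z₂ = 8/(8/7 + 4) = 14/9.
z₃ = 8/(14/9 + 4) = 36/25.

36/25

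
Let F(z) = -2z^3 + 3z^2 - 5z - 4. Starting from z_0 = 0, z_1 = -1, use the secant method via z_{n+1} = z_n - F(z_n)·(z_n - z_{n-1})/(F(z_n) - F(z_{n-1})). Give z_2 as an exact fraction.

-2/5

F(0) = -4, F(-1) = 6. z_2 = (-1) - 6·((-1) - 0)/(6 - (-4)) = -2/5.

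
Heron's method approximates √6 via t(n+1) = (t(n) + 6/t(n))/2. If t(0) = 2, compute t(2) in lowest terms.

t(1) = (2 + 6/2)/2 = 5/2.
t(2) = (5/2 + 6/(5/2))/2 = 49/20.

49/20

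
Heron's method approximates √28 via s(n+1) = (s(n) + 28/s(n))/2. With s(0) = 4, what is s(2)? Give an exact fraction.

233/44

s(1) = (4 + 28/4)/2 = 11/2.
s(2) = (11/2 + 28/(11/2))/2 = 233/44.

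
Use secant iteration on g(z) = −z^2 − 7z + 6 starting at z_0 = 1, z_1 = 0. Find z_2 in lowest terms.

3/4

g(1) = −2, g(0) = 6. z_2 = 0 − 6·(0 − 1)/(6 − (−2)) = 3/4.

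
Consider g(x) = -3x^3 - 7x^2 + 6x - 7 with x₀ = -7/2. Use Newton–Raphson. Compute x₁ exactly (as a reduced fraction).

-42/13

g'(x) = -9x^2 - 14x + 6.
g(-7/2) = 119/8, g'(-7/2) = -221/4, so x₁ = (-7/2) - (119/8)/(-221/4) = -42/13.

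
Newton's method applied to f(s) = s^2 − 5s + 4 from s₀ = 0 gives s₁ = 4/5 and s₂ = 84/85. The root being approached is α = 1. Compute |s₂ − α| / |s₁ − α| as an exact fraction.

s₁ − α = 4/5 − 1 = −1/5, so |s₁ − α| = 1/5.
s₂ − α = 84/85 − 1 = −1/85, so |s₂ − α| = 1/85.
Ratio = (1/85) / (1/5) = 1/17.

1/17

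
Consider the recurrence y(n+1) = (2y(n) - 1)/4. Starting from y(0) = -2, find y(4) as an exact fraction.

y(1) = (2·(-2) - 1)/4 = -5/4.
y(2) = (2·(-5/4) - 1)/4 = -7/8.
y(3) = (2·(-7/8) - 1)/4 = -11/16.
y(4) = (2·(-11/16) - 1)/4 = -19/32.

-19/32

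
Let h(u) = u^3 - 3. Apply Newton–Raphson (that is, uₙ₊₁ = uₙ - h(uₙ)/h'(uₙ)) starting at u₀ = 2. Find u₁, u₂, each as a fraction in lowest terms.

h'(u) = 3u^2.
h(2) = 5, h'(2) = 12, so u₁ = 2 - 5/12 = 19/12.
h(19/12) = 1675/1728, h'(19/12) = 361/48, so u₂ = (19/12) - (1675/1728)/(361/48) = 9451/6498.

u₁ = 19/12, u₂ = 9451/6498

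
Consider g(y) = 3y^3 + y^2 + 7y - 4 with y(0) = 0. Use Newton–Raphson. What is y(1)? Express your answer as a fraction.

g'(y) = 9y^2 + 2y + 7.
g(0) = -4, g'(0) = 7, so y(1) = 0 - (-4)/7 = 4/7.

4/7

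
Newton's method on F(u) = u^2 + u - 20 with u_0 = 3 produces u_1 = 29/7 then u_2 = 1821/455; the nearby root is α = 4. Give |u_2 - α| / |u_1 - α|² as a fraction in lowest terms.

u_1 - α = 29/7 - 4 = 1/7, so |u_1 - α| = 1/7.
u_2 - α = 1821/455 - 4 = 1/455, so |u_2 - α| = 1/455.
|u_1 - α|² = 1/49.
Ratio = (1/455) / (1/49) = 7/65.

7/65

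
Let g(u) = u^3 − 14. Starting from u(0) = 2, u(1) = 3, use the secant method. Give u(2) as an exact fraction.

g(2) = −6, g(3) = 13. u(2) = 3 − 13·(3 − 2)/(13 − (−6)) = 44/19.

44/19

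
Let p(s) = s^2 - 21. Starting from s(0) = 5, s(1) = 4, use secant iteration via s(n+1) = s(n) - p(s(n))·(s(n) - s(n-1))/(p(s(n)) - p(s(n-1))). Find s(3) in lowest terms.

p(5) = 4, p(4) = -5. s(2) = 4 - (-5)·(4 - 5)/((-5) - 4) = 41/9.
p(4) = -5, p(41/9) = -20/81. s(3) = (41/9) - (-20/81)·((41/9) - 4)/((-20/81) - (-5)) = 353/77.

353/77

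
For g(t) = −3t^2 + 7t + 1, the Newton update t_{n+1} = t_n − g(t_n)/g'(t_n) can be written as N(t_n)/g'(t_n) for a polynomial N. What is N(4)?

g'(t) = −6t + 7.
N(t) = t·g'(t) − g(t) = t·(−6t + 7) − (−3t^2 + 7t + 1) = −3t^2 − 1.
N(4) = −49.

−49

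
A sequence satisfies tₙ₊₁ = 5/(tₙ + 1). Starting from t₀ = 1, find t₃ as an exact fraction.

t₁ = 5/(1 + 1) = 5/2.
t₂ = 5/(5/2 + 1) = 10/7.
t₃ = 5/(10/7 + 1) = 35/17.

35/17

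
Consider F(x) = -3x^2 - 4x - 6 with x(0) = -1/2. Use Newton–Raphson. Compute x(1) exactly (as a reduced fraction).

-21/4

F'(x) = -6x - 4.
F(-1/2) = -19/4, F'(-1/2) = -1, so x(1) = (-1/2) - (-19/4)/(-1) = -21/4.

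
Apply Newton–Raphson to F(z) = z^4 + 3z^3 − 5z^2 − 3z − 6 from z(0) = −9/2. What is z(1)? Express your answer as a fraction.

−3137/748

F'(z) = 4z^3 + 9z^2 − 10z − 3.
F(−9/2) = 687/16, F'(−9/2) = −561/4, so z(1) = (−9/2) − (687/16)/(−561/4) = −3137/748.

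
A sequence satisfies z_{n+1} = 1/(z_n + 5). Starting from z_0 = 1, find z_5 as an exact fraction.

z_1 = 1/(1 + 5) = 1/6.
z_2 = 1/(1/6 + 5) = 6/31.
z_3 = 1/(6/31 + 5) = 31/161.
z_4 = 1/(31/161 + 5) = 161/836.
z_5 = 1/(161/836 + 5) = 836/4341.

836/4341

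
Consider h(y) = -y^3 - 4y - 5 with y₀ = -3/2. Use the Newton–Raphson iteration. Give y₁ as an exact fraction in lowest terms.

h'(y) = -3y^2 - 4.
h(-3/2) = 35/8, h'(-3/2) = -43/4, so y₁ = (-3/2) - (35/8)/(-43/4) = -47/43.

-47/43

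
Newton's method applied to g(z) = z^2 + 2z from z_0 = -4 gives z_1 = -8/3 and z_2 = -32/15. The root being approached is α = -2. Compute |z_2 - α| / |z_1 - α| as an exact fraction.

1/5

z_1 - α = -8/3 - (-2) = -8/3 + 2 = -2/3, so |z_1 - α| = 2/3.
z_2 - α = -32/15 - (-2) = -32/15 + 2 = -2/15, so |z_2 - α| = 2/15.
Ratio = (2/15) / (2/3) = 1/5.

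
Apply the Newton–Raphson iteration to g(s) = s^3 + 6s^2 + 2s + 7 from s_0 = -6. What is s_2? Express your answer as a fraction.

-5612513/957353

g'(s) = 3s^2 + 12s + 2.
g(-6) = -5, g'(-6) = 38, so s_1 = (-6) - (-5)/38 = -223/38.
g(-223/38) = -11275/54872, g'(-223/38) = 50387/1444, so s_2 = (-223/38) - (-11275/54872)/(50387/1444) = -5612513/957353.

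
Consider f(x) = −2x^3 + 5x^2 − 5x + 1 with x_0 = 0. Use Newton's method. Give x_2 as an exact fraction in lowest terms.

f'(x) = −6x^2 + 10x − 5.
f(0) = 1, f'(0) = −5, so x_1 = 0 − 1/(−5) = 1/5.
f(1/5) = 23/125, f'(1/5) = −81/25, so x_2 = (1/5) − (23/125)/(−81/25) = 104/405.

104/405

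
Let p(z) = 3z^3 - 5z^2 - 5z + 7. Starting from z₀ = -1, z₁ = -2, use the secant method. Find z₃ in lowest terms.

-12649/10649

p(-1) = 4, p(-2) = -27. z₂ = (-2) - (-27)·((-2) - (-1))/((-27) - 4) = -35/31.
p(-2) = -27, p(-35/31) = 58212/29791. z₃ = (-35/31) - (58212/29791)·((-35/31) - (-2))/((58212/29791) - (-27)) = -12649/10649.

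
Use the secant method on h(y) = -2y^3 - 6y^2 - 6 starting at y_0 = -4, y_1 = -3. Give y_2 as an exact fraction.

h(-4) = 26, h(-3) = -6. y_2 = (-3) - (-6)·((-3) - (-4))/((-6) - 26) = -51/16.

-51/16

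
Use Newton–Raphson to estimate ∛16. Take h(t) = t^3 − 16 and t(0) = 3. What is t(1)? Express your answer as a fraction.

h'(t) = 3t^2.
h(3) = 11, h'(3) = 27, so t(1) = 3 − 11/27 = 70/27.

70/27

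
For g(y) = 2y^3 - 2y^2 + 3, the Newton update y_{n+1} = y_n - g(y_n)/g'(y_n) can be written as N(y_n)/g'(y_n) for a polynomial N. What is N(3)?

g'(y) = 6y^2 - 4y.
N(y) = y·g'(y) - g(y) = y·(6y^2 - 4y) - (2y^3 - 2y^2 + 3) = 4y^3 - 2y^2 - 3.
N(3) = 87.

87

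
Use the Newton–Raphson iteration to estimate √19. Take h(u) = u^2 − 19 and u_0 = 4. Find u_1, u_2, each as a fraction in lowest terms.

h'(u) = 2u.
h(4) = −3, h'(4) = 8, so u_1 = 4 − (−3)/8 = 35/8.
h(35/8) = 9/64, h'(35/8) = 35/4, so u_2 = (35/8) − (9/64)/(35/4) = 2441/560.

u_1 = 35/8, u_2 = 2441/560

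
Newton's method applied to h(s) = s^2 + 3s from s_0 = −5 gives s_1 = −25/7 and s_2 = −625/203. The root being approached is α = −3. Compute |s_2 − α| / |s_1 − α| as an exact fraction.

s_1 − α = −25/7 − (−3) = −25/7 + 3 = −4/7, so |s_1 − α| = 4/7.
s_2 − α = −625/203 − (−3) = −625/203 + 3 = −16/203, so |s_2 − α| = 16/203.
Ratio = (16/203) / (4/7) = 4/29.

4/29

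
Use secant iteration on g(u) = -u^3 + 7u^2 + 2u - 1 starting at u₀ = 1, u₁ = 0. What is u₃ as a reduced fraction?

64/183

g(1) = 7, g(0) = -1. u₂ = 0 - (-1)·(0 - 1)/((-1) - 7) = 1/8.
g(0) = -1, g(1/8) = -329/512. u₃ = (1/8) - (-329/512)·((1/8) - 0)/((-329/512) - (-1)) = 64/183.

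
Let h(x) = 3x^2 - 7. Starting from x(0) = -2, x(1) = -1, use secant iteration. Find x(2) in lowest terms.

-13/9

h(-2) = 5, h(-1) = -4. x(2) = (-1) - (-4)·((-1) - (-2))/((-4) - 5) = -13/9.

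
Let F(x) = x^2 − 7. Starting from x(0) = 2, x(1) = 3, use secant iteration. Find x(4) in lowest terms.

F(2) = −3, F(3) = 2. x(2) = 3 − 2·(3 − 2)/(2 − (−3)) = 13/5.
F(3) = 2, F(13/5) = −6/25. x(3) = (13/5) − (−6/25)·((13/5) − 3)/((−6/25) − 2) = 37/14.
F(13/5) = −6/25, F(37/14) = −3/196. x(4) = (37/14) − (−3/196)·((37/14) − (13/5))/((−3/196) − (−6/25)) = 971/367.

971/367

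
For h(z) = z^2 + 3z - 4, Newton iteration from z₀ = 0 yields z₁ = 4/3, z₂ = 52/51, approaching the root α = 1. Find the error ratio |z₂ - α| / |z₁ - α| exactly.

z₁ - α = 4/3 - 1 = 1/3, so |z₁ - α| = 1/3.
z₂ - α = 52/51 - 1 = 1/51, so |z₂ - α| = 1/51.
Ratio = (1/51) / (1/3) = 1/17.

1/17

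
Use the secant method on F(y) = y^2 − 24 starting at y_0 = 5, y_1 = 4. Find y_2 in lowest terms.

44/9

F(5) = 1, F(4) = −8. y_2 = 4 − (−8)·(4 − 5)/((−8) − 1) = 44/9.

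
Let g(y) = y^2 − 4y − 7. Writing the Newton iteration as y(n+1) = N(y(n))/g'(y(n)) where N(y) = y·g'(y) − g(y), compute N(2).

11

g'(y) = 2y − 4.
N(y) = y·g'(y) − g(y) = y·(2y − 4) − (y^2 − 4y − 7) = y^2 + 7.
N(2) = 11.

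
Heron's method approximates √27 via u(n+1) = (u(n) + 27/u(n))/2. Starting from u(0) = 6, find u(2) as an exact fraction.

u(1) = (6 + 27/6)/2 = 21/4.
u(2) = (21/4 + 27/(21/4))/2 = 291/56.

291/56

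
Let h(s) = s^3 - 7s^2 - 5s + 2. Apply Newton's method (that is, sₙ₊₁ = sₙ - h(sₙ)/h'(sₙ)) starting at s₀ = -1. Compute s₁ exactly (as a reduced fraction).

-11/12

h'(s) = 3s^2 - 14s - 5.
h(-1) = -1, h'(-1) = 12, so s₁ = (-1) - (-1)/12 = -11/12.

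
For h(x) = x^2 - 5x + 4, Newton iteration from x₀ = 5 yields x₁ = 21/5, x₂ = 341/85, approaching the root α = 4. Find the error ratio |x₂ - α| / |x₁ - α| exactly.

1/17

x₁ - α = 21/5 - 4 = 1/5, so |x₁ - α| = 1/5.
x₂ - α = 341/85 - 4 = 1/85, so |x₂ - α| = 1/85.
Ratio = (1/85) / (1/5) = 1/17.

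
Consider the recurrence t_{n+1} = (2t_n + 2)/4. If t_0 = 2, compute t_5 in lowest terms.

t_1 = (2·2 + 2)/4 = 3/2.
t_2 = (2·(3/2) + 2)/4 = 5/4.
t_3 = (2·(5/4) + 2)/4 = 9/8.
t_4 = (2·(9/8) + 2)/4 = 17/16.
t_5 = (2·(17/16) + 2)/4 = 33/32.

33/32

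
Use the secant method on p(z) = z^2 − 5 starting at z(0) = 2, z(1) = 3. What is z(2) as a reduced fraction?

p(2) = −1, p(3) = 4. z(2) = 3 − 4·(3 − 2)/(4 − (−1)) = 11/5.

11/5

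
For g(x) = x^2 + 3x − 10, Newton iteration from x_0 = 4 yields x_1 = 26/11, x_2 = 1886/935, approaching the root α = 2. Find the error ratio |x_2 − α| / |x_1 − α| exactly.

4/85

x_1 − α = 26/11 − 2 = 4/11, so |x_1 − α| = 4/11.
x_2 − α = 1886/935 − 2 = 16/935, so |x_2 − α| = 16/935.
Ratio = (16/935) / (4/11) = 4/85.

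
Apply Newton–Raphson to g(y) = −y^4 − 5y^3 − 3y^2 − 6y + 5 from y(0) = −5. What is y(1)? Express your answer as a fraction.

g'(y) = −4y^3 − 15y^2 − 6y − 6.
g(−5) = −40, g'(−5) = 149, so y(1) = (−5) − (−40)/149 = −705/149.

−705/149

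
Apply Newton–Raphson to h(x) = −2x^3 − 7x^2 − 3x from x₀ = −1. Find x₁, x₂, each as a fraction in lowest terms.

x₁ = −3/5, x₂ = −23/45

h'(x) = −6x^2 − 14x − 3.
h(−1) = −2, h'(−1) = 5, so x₁ = (−1) − (−2)/5 = −3/5.
h(−3/5) = −36/125, h'(−3/5) = 81/25, so x₂ = (−3/5) − (−36/125)/(81/25) = −23/45.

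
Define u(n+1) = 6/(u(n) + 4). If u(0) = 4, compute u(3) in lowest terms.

u(1) = 6/(4 + 4) = 3/4.
u(2) = 6/(3/4 + 4) = 24/19.
u(3) = 6/(24/19 + 4) = 57/50.

57/50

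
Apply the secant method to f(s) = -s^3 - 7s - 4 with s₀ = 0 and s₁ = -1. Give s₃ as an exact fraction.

-19/35

f(0) = -4, f(-1) = 4. s₂ = (-1) - 4·((-1) - 0)/(4 - (-4)) = -1/2.
f(-1) = 4, f(-1/2) = -3/8. s₃ = (-1/2) - (-3/8)·((-1/2) - (-1))/((-3/8) - 4) = -19/35.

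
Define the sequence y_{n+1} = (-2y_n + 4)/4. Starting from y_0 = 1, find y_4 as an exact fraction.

11/16

y_1 = (-2·1 + 4)/4 = 1/2.
y_2 = (-2·(1/2) + 4)/4 = 3/4.
y_3 = (-2·(3/4) + 4)/4 = 5/8.
y_4 = (-2·(5/8) + 4)/4 = 11/16.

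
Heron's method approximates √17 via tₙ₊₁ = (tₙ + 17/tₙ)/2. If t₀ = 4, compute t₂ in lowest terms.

2177/528

t₁ = (4 + 17/4)/2 = 33/8.
t₂ = (33/8 + 17/(33/8))/2 = 2177/528.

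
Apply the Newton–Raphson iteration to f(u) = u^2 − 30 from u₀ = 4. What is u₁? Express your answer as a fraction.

23/4

f'(u) = 2u.
f(4) = −14, f'(4) = 8, so u₁ = 4 − (−14)/8 = 23/4.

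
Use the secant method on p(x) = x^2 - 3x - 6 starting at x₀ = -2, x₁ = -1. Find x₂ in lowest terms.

-4/3

p(-2) = 4, p(-1) = -2. x₂ = (-1) - (-2)·((-1) - (-2))/((-2) - 4) = -4/3.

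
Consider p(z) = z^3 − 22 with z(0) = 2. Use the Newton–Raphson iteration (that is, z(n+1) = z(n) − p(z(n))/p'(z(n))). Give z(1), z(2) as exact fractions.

z(1) = 19/6, z(2) = 9235/3249

p'(z) = 3z^2.
p(2) = −14, p'(2) = 12, so z(1) = 2 − (−14)/12 = 19/6.
p(19/6) = 2107/216, p'(19/6) = 361/12, so z(2) = (19/6) − (2107/216)/(361/12) = 9235/3249.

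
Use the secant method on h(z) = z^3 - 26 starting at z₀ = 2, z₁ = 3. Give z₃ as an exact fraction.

h(2) = -18, h(3) = 1. z₂ = 3 - 1·(3 - 2)/(1 - (-18)) = 56/19.
h(3) = 1, h(56/19) = -2718/6859. z₃ = (56/19) - (-2718/6859)·((56/19) - 3)/((-2718/6859) - 1) = 28370/9577.

28370/9577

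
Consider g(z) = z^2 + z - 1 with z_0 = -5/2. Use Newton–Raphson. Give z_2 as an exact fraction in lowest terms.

g'(z) = 2z + 1.
g(-5/2) = 11/4, g'(-5/2) = -4, so z_1 = (-5/2) - (11/4)/(-4) = -29/16.
g(-29/16) = 121/256, g'(-29/16) = -21/8, so z_2 = (-29/16) - (121/256)/(-21/8) = -1097/672.

-1097/672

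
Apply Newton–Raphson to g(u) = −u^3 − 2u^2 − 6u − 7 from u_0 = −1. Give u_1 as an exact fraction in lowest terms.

−7/5

g'(u) = −3u^2 − 4u − 6.
g(−1) = −2, g'(−1) = −5, so u_1 = (−1) − (−2)/(−5) = −7/5.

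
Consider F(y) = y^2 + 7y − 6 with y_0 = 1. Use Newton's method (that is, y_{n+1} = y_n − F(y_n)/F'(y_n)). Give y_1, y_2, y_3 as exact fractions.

F'(y) = 2y + 7.
F(1) = 2, F'(1) = 9, so y_1 = 1 − 2/9 = 7/9.
F(7/9) = 4/81, F'(7/9) = 77/9, so y_2 = (7/9) − (4/81)/(77/9) = 535/693.
F(535/693) = 16/480249, F'(535/693) = 5921/693, so y_3 = (535/693) − (16/480249)/(5921/693) = 3167719/4103253.

y_1 = 7/9, y_2 = 535/693, y_3 = 3167719/4103253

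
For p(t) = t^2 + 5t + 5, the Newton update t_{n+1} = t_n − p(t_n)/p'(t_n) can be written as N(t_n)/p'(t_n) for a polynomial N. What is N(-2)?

−1

p'(t) = 2t + 5.
N(t) = t·p'(t) − p(t) = t·(2t + 5) − (t^2 + 5t + 5) = t^2 − 5.
N(-2) = −1.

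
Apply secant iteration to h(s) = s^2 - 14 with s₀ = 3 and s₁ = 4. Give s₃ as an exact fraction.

h(3) = -5, h(4) = 2. s₂ = 4 - 2·(4 - 3)/(2 - (-5)) = 26/7.
h(4) = 2, h(26/7) = -10/49. s₃ = (26/7) - (-10/49)·((26/7) - 4)/((-10/49) - 2) = 101/27.

101/27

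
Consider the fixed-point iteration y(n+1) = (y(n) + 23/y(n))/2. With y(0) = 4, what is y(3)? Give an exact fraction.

17913697/3735264

y(1) = (4 + 23/4)/2 = 39/8.
y(2) = (39/8 + 23/(39/8))/2 = 2993/624.
y(3) = (2993/624 + 23/(2993/624))/2 = 17913697/3735264.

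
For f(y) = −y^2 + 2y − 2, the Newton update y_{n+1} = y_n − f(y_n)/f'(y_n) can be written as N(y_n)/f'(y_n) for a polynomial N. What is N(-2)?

−2

f'(y) = −2y + 2.
N(y) = y·f'(y) − f(y) = y·(−2y + 2) − (−y^2 + 2y − 2) = −y^2 + 2.
N(-2) = −2.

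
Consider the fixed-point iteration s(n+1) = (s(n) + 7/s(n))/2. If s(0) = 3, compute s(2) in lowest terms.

s(1) = (3 + 7/3)/2 = 8/3.
s(2) = (8/3 + 7/(8/3))/2 = 127/48.

127/48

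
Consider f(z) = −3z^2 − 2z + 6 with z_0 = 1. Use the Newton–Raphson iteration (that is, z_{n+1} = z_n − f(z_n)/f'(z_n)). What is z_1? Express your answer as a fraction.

f'(z) = −6z − 2.
f(1) = 1, f'(1) = −8, so z_1 = 1 − 1/(−8) = 9/8.

9/8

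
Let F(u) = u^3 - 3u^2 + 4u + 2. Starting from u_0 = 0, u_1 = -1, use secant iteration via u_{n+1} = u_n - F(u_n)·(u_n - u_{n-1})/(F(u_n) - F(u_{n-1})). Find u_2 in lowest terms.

-1/4

F(0) = 2, F(-1) = -6. u_2 = (-1) - (-6)·((-1) - 0)/((-6) - 2) = -1/4.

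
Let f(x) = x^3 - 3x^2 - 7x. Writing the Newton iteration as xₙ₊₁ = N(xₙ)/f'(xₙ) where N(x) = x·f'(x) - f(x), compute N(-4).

-176

f'(x) = 3x^2 - 6x - 7.
N(x) = x·f'(x) - f(x) = x·(3x^2 - 6x - 7) - (x^3 - 3x^2 - 7x) = 2x^3 - 3x^2.
N(-4) = -176.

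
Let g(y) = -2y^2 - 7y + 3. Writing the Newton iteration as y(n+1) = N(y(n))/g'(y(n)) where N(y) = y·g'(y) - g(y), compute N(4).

-35

g'(y) = -4y - 7.
N(y) = y·g'(y) - g(y) = y·(-4y - 7) - (-2y^2 - 7y + 3) = -2y^2 - 3.
N(4) = -35.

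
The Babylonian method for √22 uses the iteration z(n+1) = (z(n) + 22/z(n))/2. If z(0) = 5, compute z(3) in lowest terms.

38878481/8288920

z(1) = (5 + 22/5)/2 = 47/10.
z(2) = (47/10 + 22/(47/10))/2 = 4409/940.
z(3) = (4409/940 + 22/(4409/940))/2 = 38878481/8288920.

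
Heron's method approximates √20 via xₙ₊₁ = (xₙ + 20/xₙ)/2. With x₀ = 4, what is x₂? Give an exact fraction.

x₁ = (4 + 20/4)/2 = 9/2.
x₂ = (9/2 + 20/(9/2))/2 = 161/36.

161/36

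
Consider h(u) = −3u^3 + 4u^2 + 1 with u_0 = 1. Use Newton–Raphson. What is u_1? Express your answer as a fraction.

h'(u) = −9u^2 + 8u.
h(1) = 2, h'(1) = −1, so u_1 = 1 − 2/(−1) = 3.

3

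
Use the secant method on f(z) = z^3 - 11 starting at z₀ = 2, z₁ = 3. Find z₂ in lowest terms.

f(2) = -3, f(3) = 16. z₂ = 3 - 16·(3 - 2)/(16 - (-3)) = 41/19.

41/19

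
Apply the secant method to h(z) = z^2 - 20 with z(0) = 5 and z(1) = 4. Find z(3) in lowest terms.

h(5) = 5, h(4) = -4. z(2) = 4 - (-4)·(4 - 5)/((-4) - 5) = 40/9.
h(4) = -4, h(40/9) = -20/81. z(3) = (40/9) - (-20/81)·((40/9) - 4)/((-20/81) - (-4)) = 85/19.

85/19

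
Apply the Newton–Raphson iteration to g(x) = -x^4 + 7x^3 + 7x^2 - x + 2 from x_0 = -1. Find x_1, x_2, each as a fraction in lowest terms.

g'(x) = -4x^3 + 21x^2 + 14x - 1.
g(-1) = 2, g'(-1) = 10, so x_1 = (-1) - 2/10 = -6/5.
g(-6/5) = -556/625, g'(-6/5) = 2419/125, so x_2 = (-6/5) - (-556/625)/(2419/125) = -13958/12095.

x_1 = -6/5, x_2 = -13958/12095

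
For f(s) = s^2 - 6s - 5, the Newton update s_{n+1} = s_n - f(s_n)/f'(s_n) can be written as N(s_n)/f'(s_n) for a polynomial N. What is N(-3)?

14

f'(s) = 2s - 6.
N(s) = s·f'(s) - f(s) = s·(2s - 6) - (s^2 - 6s - 5) = s^2 + 5.
N(-3) = 14.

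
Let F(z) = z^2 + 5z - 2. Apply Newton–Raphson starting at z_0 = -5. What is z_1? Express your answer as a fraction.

F'(z) = 2z + 5.
F(-5) = -2, F'(-5) = -5, so z_1 = (-5) - (-2)/(-5) = -27/5.

-27/5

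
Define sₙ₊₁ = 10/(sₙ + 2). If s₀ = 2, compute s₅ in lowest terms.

415/178

s₁ = 10/(2 + 2) = 5/2.
s₂ = 10/(5/2 + 2) = 20/9.
s₃ = 10/(20/9 + 2) = 45/19.
s₄ = 10/(45/19 + 2) = 190/83.
s₅ = 10/(190/83 + 2) = 415/178.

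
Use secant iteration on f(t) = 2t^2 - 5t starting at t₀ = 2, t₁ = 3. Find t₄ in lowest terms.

f(2) = -2, f(3) = 3. t₂ = 3 - 3·(3 - 2)/(3 - (-2)) = 12/5.
f(3) = 3, f(12/5) = -12/25. t₃ = (12/5) - (-12/25)·((12/5) - 3)/((-12/25) - 3) = 72/29.
f(12/5) = -12/25, f(72/29) = -72/841. t₄ = (72/29) - (-72/841)·((72/29) - (12/5))/((-72/841) - (-12/25)) = 1728/691.

1728/691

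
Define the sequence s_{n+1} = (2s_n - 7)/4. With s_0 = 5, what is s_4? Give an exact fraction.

s_1 = (2·5 - 7)/4 = 3/4.
s_2 = (2·(3/4) - 7)/4 = -11/8.
s_3 = (2·(-11/8) - 7)/4 = -39/16.
s_4 = (2·(-39/16) - 7)/4 = -95/32.

-95/32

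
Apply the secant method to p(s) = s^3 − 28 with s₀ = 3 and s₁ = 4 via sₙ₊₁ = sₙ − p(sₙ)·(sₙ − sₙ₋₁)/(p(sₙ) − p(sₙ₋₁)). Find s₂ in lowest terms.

112/37

p(3) = −1, p(4) = 36. s₂ = 4 − 36·(4 − 3)/(36 − (−1)) = 112/37.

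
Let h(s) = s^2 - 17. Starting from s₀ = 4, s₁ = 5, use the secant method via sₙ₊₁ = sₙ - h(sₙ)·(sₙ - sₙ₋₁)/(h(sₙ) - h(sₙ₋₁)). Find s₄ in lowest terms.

h(4) = -1, h(5) = 8. s₂ = 5 - 8·(5 - 4)/(8 - (-1)) = 37/9.
h(5) = 8, h(37/9) = -8/81. s₃ = (37/9) - (-8/81)·((37/9) - 5)/((-8/81) - 8) = 169/41.
h(37/9) = -8/81, h(169/41) = -16/1681. s₄ = (169/41) - (-16/1681)·((169/41) - (37/9))/((-16/1681) - (-8/81)) = 6263/1519.

6263/1519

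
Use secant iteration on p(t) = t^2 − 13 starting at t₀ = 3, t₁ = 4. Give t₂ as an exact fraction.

25/7

p(3) = −4, p(4) = 3. t₂ = 4 − 3·(4 − 3)/(3 − (−4)) = 25/7.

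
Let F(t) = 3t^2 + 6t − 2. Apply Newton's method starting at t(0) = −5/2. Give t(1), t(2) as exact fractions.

F'(t) = 6t + 6.
F(−5/2) = 7/4, F'(−5/2) = −9, so t(1) = (−5/2) − (7/4)/(−9) = −83/36.
F(−83/36) = 49/432, F'(−83/36) = −47/6, so t(2) = (−83/36) − (49/432)/(−47/6) = −7753/3384.

t(1) = −83/36, t(2) = −7753/3384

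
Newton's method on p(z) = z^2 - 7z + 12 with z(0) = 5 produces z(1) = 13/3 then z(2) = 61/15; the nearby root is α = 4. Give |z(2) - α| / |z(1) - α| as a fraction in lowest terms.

z(1) - α = 13/3 - 4 = 1/3, so |z(1) - α| = 1/3.
z(2) - α = 61/15 - 4 = 1/15, so |z(2) - α| = 1/15.
Ratio = (1/15) / (1/3) = 1/5.

1/5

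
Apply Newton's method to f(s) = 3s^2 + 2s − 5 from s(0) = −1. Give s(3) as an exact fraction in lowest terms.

−1367/820

f'(s) = 6s + 2.
f(−1) = −4, f'(−1) = −4, so s(1) = (−1) − (−4)/(−4) = −2.
f(−2) = 3, f'(−2) = −10, so s(2) = (−2) − 3/(−10) = −17/10.
f(−17/10) = 27/100, f'(−17/10) = −41/5, so s(3) = (−17/10) − (27/100)/(−41/5) = −1367/820.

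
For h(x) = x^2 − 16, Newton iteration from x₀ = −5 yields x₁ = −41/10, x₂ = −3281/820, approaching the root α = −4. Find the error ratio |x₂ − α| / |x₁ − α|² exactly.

5/41

x₁ − α = −41/10 − (−4) = −41/10 + 4 = −1/10, so |x₁ − α| = 1/10.
x₂ − α = −3281/820 − (−4) = −3281/820 + 4 = −1/820, so |x₂ − α| = 1/820.
|x₁ − α|² = 1/100.
Ratio = (1/820) / (1/100) = 5/41.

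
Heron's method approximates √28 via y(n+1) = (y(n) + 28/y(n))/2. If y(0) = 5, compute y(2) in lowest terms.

y(1) = (5 + 28/5)/2 = 53/10.
y(2) = (53/10 + 28/(53/10))/2 = 5609/1060.

5609/1060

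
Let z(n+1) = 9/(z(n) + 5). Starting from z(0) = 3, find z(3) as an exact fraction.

441/317

z(1) = 9/(3 + 5) = 9/8.
z(2) = 9/(9/8 + 5) = 72/49.
z(3) = 9/(72/49 + 5) = 441/317.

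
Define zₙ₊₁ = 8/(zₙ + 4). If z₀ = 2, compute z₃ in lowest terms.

z₁ = 8/(2 + 4) = 4/3.
z₂ = 8/(4/3 + 4) = 3/2.
z₃ = 8/(3/2 + 4) = 16/11.

16/11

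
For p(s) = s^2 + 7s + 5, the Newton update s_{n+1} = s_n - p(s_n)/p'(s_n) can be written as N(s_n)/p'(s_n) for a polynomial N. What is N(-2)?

p'(s) = 2s + 7.
N(s) = s·p'(s) - p(s) = s·(2s + 7) - (s^2 + 7s + 5) = s^2 - 5.
N(-2) = -1.

-1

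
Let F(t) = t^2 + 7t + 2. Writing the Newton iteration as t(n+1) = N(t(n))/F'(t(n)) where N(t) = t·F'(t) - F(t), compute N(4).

14

F'(t) = 2t + 7.
N(t) = t·F'(t) - F(t) = t·(2t + 7) - (t^2 + 7t + 2) = t^2 - 2.
N(4) = 14.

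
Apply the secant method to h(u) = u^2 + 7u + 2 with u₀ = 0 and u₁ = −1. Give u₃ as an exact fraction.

−5/17

h(0) = 2, h(−1) = −4. u₂ = (−1) − (−4)·((−1) − 0)/((−4) − 2) = −1/3.
h(−1) = −4, h(−1/3) = −2/9. u₃ = (−1/3) − (−2/9)·((−1/3) − (−1))/((−2/9) − (−4)) = −5/17.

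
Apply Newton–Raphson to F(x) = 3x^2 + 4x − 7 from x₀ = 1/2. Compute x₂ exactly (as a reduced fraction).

8371/8344

F'(x) = 6x + 4.
F(1/2) = −17/4, F'(1/2) = 7, so x₁ = (1/2) − (−17/4)/7 = 31/28.
F(31/28) = 867/784, F'(31/28) = 149/14, so x₂ = (31/28) − (867/784)/(149/14) = 8371/8344.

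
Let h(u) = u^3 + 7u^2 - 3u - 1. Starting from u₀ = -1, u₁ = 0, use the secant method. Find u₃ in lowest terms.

-81/305

h(-1) = 8, h(0) = -1. u₂ = 0 - (-1)·(0 - (-1))/((-1) - 8) = -1/9.
h(0) = -1, h(-1/9) = -424/729. u₃ = (-1/9) - (-424/729)·((-1/9) - 0)/((-424/729) - (-1)) = -81/305.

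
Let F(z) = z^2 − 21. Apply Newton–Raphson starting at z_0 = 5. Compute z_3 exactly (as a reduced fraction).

F'(z) = 2z.
F(5) = 4, F'(5) = 10, so z_1 = 5 − 4/10 = 23/5.
F(23/5) = 4/25, F'(23/5) = 46/5, so z_2 = (23/5) − (4/25)/(46/5) = 527/115.
F(527/115) = 4/13225, F'(527/115) = 1054/115, so z_3 = (527/115) − (4/13225)/(1054/115) = 277727/60605.

277727/60605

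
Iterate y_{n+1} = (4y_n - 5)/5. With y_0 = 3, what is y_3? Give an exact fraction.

-113/125

y_1 = (4·3 - 5)/5 = 7/5.
y_2 = (4·(7/5) - 5)/5 = 3/25.
y_3 = (4·(3/25) - 5)/5 = -113/125.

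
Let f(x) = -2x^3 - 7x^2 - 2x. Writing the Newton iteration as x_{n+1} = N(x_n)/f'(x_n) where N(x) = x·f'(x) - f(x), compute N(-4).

f'(x) = -6x^2 - 14x - 2.
N(x) = x·f'(x) - f(x) = x·(-6x^2 - 14x - 2) - (-2x^3 - 7x^2 - 2x) = -4x^3 - 7x^2.
N(-4) = 144.

144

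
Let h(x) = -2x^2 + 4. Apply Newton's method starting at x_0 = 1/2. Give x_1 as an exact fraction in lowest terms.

h'(x) = -4x.
h(1/2) = 7/2, h'(1/2) = -2, so x_1 = (1/2) - (7/2)/(-2) = 9/4.

9/4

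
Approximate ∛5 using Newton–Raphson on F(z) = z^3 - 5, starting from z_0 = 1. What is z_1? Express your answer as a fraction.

F'(z) = 3z^2.
F(1) = -4, F'(1) = 3, so z_1 = 1 - (-4)/3 = 7/3.

7/3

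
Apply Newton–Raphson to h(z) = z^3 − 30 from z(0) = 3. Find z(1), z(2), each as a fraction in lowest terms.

h'(z) = 3z^2.
h(3) = −3, h'(3) = 27, so z(1) = 3 − (−3)/27 = 28/9.
h(28/9) = 82/729, h'(28/9) = 784/27, so z(2) = (28/9) − (82/729)/(784/27) = 32887/10584.

z(1) = 28/9, z(2) = 32887/10584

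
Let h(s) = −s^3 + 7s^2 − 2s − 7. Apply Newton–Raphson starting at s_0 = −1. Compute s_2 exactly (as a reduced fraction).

h'(s) = −3s^2 + 14s − 2.
h(−1) = 3, h'(−1) = −19, so s_1 = (−1) − 3/(−19) = −16/19.
h(−16/19) = 1683/6859, h'(−16/19) = −5746/361, so s_2 = (−16/19) − (1683/6859)/(−5746/361) = −5309/6422.

−5309/6422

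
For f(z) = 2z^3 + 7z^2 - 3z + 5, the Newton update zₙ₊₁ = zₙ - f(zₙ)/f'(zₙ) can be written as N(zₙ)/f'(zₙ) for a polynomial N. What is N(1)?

f'(z) = 6z^2 + 14z - 3.
N(z) = z·f'(z) - f(z) = z·(6z^2 + 14z - 3) - (2z^3 + 7z^2 - 3z + 5) = 4z^3 + 7z^2 - 5.
N(1) = 6.

6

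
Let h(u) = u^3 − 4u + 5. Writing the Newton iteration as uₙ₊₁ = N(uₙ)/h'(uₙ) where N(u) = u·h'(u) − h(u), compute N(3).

49

h'(u) = 3u^2 − 4.
N(u) = u·h'(u) − h(u) = u·(3u^2 − 4) − (u^3 − 4u + 5) = 2u^3 − 5.
N(3) = 49.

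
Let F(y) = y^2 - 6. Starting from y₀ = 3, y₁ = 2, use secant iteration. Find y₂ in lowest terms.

12/5

F(3) = 3, F(2) = -2. y₂ = 2 - (-2)·(2 - 3)/((-2) - 3) = 12/5.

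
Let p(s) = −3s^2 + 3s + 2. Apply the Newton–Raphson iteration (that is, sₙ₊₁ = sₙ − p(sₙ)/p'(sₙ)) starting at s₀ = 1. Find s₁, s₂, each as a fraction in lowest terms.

s₁ = 5/3, s₂ = 31/21

p'(s) = −6s + 3.
p(1) = 2, p'(1) = −3, so s₁ = 1 − 2/(−3) = 5/3.
p(5/3) = −4/3, p'(5/3) = −7, so s₂ = (5/3) − (−4/3)/(−7) = 31/21.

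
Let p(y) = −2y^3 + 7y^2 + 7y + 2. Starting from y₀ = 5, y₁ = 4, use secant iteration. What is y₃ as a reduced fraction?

p(5) = −38, p(4) = 14. y₂ = 4 − 14·(4 − 5)/(14 − (−38)) = 111/26.
p(4) = 14, p(111/26) = 16891/4394. y₃ = (111/26) − (16891/4394)·((111/26) − 4)/((16891/4394) − 14) = 27866/6375.

27866/6375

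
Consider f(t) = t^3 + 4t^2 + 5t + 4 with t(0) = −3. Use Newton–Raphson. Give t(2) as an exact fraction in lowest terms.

−491/182

f'(t) = 3t^2 + 8t + 5.
f(−3) = −2, f'(−3) = 8, so t(1) = (−3) − (−2)/8 = −11/4.
f(−11/4) = −19/64, f'(−11/4) = 91/16, so t(2) = (−11/4) − (−19/64)/(91/16) = −491/182.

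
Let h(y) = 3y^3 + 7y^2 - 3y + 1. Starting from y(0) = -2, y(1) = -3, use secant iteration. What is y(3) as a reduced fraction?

-6889/2537

h(-2) = 11, h(-3) = -8. y(2) = (-3) - (-8)·((-3) - (-2))/((-8) - 11) = -49/19.
h(-3) = -8, h(-49/19) = 26312/6859. y(3) = (-49/19) - (26312/6859)·((-49/19) - (-3))/((26312/6859) - (-8)) = -6889/2537.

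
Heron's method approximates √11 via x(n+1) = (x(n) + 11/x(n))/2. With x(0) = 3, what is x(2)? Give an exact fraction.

x(1) = (3 + 11/3)/2 = 10/3.
x(2) = (10/3 + 11/(10/3))/2 = 199/60.

199/60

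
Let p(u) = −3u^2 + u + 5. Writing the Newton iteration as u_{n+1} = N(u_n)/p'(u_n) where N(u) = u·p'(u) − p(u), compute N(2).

−17

p'(u) = −6u + 1.
N(u) = u·p'(u) − p(u) = u·(−6u + 1) − (−3u^2 + u + 5) = −3u^2 − 5.
N(2) = −17.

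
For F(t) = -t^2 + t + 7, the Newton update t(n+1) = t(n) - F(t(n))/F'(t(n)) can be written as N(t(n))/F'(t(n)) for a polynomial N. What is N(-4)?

-23

F'(t) = -2t + 1.
N(t) = t·F'(t) - F(t) = t·(-2t + 1) - (-t^2 + t + 7) = -t^2 - 7.
N(-4) = -23.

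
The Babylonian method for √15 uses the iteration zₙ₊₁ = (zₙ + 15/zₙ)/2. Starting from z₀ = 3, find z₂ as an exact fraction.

31/8

z₁ = (3 + 15/3)/2 = 4.
z₂ = (4 + 15/4)/2 = 31/8.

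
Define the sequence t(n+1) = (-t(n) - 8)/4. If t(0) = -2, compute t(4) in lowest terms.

-205/128

t(1) = (-(-2) - 8)/4 = -3/2.
t(2) = (-(-3/2) - 8)/4 = -13/8.
t(3) = (-(-13/8) - 8)/4 = -51/32.
t(4) = (-(-51/32) - 8)/4 = -205/128.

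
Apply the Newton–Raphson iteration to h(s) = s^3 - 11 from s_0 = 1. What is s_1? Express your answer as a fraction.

13/3

h'(s) = 3s^2.
h(1) = -10, h'(1) = 3, so s_1 = 1 - (-10)/3 = 13/3.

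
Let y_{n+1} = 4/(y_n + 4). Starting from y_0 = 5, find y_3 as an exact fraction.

40/49

y_1 = 4/(5 + 4) = 4/9.
y_2 = 4/(4/9 + 4) = 9/10.
y_3 = 4/(9/10 + 4) = 40/49.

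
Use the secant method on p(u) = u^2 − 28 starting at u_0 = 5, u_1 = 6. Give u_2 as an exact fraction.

p(5) = −3, p(6) = 8. u_2 = 6 − 8·(6 − 5)/(8 − (−3)) = 58/11.

58/11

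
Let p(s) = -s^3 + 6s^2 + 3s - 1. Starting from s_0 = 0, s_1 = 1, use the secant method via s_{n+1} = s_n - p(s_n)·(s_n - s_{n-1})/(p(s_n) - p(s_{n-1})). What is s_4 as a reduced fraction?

p(0) = -1, p(1) = 7. s_2 = 1 - 7·(1 - 0)/(7 - (-1)) = 1/8.
p(1) = 7, p(1/8) = -273/512. s_3 = (1/8) - (-273/512)·((1/8) - 1)/((-273/512) - 7) = 103/551.
p(1/8) = -273/512, p(103/551) = -39490815/167284151. s_4 = (103/551) - (-39490815/167284151)·((103/551) - (1/8))/((-39490815/167284151) - (-273/512)) = 7337661/31073597.

7337661/31073597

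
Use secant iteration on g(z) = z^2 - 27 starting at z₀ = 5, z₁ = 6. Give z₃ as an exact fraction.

g(5) = -2, g(6) = 9. z₂ = 6 - 9·(6 - 5)/(9 - (-2)) = 57/11.
g(6) = 9, g(57/11) = -18/121. z₃ = (57/11) - (-18/121)·((57/11) - 6)/((-18/121) - 9) = 213/41.

213/41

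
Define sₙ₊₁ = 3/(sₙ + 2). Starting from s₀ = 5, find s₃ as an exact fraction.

s₁ = 3/(5 + 2) = 3/7.
s₂ = 3/(3/7 + 2) = 21/17.
s₃ = 3/(21/17 + 2) = 51/55.

51/55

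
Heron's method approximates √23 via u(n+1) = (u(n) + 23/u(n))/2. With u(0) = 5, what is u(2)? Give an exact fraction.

1151/240

u(1) = (5 + 23/5)/2 = 24/5.
u(2) = (24/5 + 23/(24/5))/2 = 1151/240.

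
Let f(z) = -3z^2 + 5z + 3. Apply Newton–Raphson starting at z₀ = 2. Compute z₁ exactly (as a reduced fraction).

f'(z) = -6z + 5.
f(2) = 1, f'(2) = -7, so z₁ = 2 - 1/(-7) = 15/7.

15/7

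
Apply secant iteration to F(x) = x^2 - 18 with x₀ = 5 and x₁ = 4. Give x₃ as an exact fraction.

157/37

F(5) = 7, F(4) = -2. x₂ = 4 - (-2)·(4 - 5)/((-2) - 7) = 38/9.
F(4) = -2, F(38/9) = -14/81. x₃ = (38/9) - (-14/81)·((38/9) - 4)/((-14/81) - (-2)) = 157/37.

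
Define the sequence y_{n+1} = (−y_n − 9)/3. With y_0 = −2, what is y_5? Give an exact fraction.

−547/243

y_1 = (−(−2) − 9)/3 = −7/3.
y_2 = (−(−7/3) − 9)/3 = −20/9.
y_3 = (−(−20/9) − 9)/3 = −61/27.
y_4 = (−(−61/27) − 9)/3 = −182/81.
y_5 = (−(−182/81) − 9)/3 = −547/243.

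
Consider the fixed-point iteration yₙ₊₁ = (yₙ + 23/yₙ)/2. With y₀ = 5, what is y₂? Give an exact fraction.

1151/240

y₁ = (5 + 23/5)/2 = 24/5.
y₂ = (24/5 + 23/(24/5))/2 = 1151/240.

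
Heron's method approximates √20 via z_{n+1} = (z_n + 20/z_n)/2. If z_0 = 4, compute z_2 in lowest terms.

z_1 = (4 + 20/4)/2 = 9/2.
z_2 = (9/2 + 20/(9/2))/2 = 161/36.

161/36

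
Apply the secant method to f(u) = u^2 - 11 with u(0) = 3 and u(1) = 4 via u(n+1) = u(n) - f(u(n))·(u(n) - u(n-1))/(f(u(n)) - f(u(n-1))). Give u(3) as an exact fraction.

f(3) = -2, f(4) = 5. u(2) = 4 - 5·(4 - 3)/(5 - (-2)) = 23/7.
f(4) = 5, f(23/7) = -10/49. u(3) = (23/7) - (-10/49)·((23/7) - 4)/((-10/49) - 5) = 169/51.

169/51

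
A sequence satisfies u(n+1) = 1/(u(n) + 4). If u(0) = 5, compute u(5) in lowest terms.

u(1) = 1/(5 + 4) = 1/9.
u(2) = 1/(1/9 + 4) = 9/37.
u(3) = 1/(9/37 + 4) = 37/157.
u(4) = 1/(37/157 + 4) = 157/665.
u(5) = 1/(157/665 + 4) = 665/2817.

665/2817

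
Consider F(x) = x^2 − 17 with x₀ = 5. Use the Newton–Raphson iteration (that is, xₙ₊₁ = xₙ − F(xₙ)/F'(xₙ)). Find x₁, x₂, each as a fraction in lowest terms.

x₁ = 21/5, x₂ = 433/105

F'(x) = 2x.
F(5) = 8, F'(5) = 10, so x₁ = 5 − 8/10 = 21/5.
F(21/5) = 16/25, F'(21/5) = 42/5, so x₂ = (21/5) − (16/25)/(42/5) = 433/105.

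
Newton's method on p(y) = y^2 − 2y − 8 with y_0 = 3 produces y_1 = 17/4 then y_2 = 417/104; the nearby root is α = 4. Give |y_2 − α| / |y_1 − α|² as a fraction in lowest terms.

2/13

y_1 − α = 17/4 − 4 = 1/4, so |y_1 − α| = 1/4.
y_2 − α = 417/104 − 4 = 1/104, so |y_2 − α| = 1/104.
|y_1 − α|² = 1/16.
Ratio = (1/104) / (1/16) = 2/13.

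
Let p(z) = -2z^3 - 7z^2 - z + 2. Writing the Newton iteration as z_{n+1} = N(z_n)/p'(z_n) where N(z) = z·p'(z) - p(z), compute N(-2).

2

p'(z) = -6z^2 - 14z - 1.
N(z) = z·p'(z) - p(z) = z·(-6z^2 - 14z - 1) - (-2z^3 - 7z^2 - z + 2) = -4z^3 - 7z^2 - 2.
N(-2) = 2.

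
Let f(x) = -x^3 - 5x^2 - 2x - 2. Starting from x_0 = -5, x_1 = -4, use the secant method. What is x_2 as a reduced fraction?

f(-5) = 8, f(-4) = -10. x_2 = (-4) - (-10)·((-4) - (-5))/((-10) - 8) = -41/9.

-41/9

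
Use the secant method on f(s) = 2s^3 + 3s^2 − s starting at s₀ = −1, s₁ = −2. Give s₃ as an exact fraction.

f(−1) = 2, f(−2) = −2. s₂ = (−2) − (−2)·((−2) − (−1))/((−2) − 2) = −3/2.
f(−2) = −2, f(−3/2) = 3/2. s₃ = (−3/2) − (3/2)·((−3/2) − (−2))/((3/2) − (−2)) = −12/7.

−12/7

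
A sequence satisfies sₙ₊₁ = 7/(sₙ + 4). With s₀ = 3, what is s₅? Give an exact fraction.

s₁ = 7/(3 + 4) = 1.
s₂ = 7/(1 + 4) = 7/5.
s₃ = 7/(7/5 + 4) = 35/27.
s₄ = 7/(35/27 + 4) = 189/143.
s₅ = 7/(189/143 + 4) = 1001/761.

1001/761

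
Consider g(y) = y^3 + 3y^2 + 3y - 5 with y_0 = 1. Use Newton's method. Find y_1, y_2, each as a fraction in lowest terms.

g'(y) = 3y^2 + 6y + 3.
g(1) = 2, g'(1) = 12, so y_1 = 1 - 2/12 = 5/6.
g(5/6) = 35/216, g'(5/6) = 121/12, so y_2 = (5/6) - (35/216)/(121/12) = 890/1089.

y_1 = 5/6, y_2 = 890/1089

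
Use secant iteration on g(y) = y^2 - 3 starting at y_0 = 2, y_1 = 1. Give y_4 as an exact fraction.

g(2) = 1, g(1) = -2. y_2 = 1 - (-2)·(1 - 2)/((-2) - 1) = 5/3.
g(1) = -2, g(5/3) = -2/9. y_3 = (5/3) - (-2/9)·((5/3) - 1)/((-2/9) - (-2)) = 7/4.
g(5/3) = -2/9, g(7/4) = 1/16. y_4 = (7/4) - (1/16)·((7/4) - (5/3))/((1/16) - (-2/9)) = 71/41.

71/41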